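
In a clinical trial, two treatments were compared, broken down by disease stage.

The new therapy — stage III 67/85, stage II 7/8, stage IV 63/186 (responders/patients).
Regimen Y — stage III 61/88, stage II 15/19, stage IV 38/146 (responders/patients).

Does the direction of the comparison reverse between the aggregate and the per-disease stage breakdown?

Stage III: the new therapy 67/85 = 78.8%, Regimen Y 61/88 = 69.3% → the new therapy
Stage II: the new therapy 7/8 = 87.5%, Regimen Y 15/19 = 78.9% → the new therapy
Stage IV: the new therapy 63/186 = 33.9%, Regimen Y 38/146 = 26.0% → the new therapy
Overall: the new therapy 137/279 = 49.1%, Regimen Y 114/253 = 45.1% → the new therapy
The new therapy wins overall and in every disease group — no reversal.

No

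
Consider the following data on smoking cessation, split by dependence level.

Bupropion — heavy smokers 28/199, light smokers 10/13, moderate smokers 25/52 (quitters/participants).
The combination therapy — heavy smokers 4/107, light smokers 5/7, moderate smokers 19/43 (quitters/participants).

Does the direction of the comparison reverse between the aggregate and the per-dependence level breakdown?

No

Heavy smokers: bupropion 28/199 = 14.1%, the combination therapy 4/107 = 3.7% → bupropion
Light smokers: bupropion 10/13 = 76.9%, the combination therapy 5/7 = 71.4% → bupropion
Moderate smokers: bupropion 25/52 = 48.1%, the combination therapy 19/43 = 44.2% → bupropion
Overall: bupropion 63/264 = 23.9%, the combination therapy 28/157 = 17.8% → bupropion
Bupropion wins overall and in every dependence group — no reversal.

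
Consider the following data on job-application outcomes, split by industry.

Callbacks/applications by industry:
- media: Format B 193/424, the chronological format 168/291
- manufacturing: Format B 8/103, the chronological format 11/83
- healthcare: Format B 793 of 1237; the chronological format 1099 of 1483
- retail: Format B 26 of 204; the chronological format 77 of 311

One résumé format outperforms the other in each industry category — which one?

Media: Format B 193/424 = 45.5%, the chronological format 168/291 = 57.7% → the chronological format
Manufacturing: Format B 8/103 = 7.8%, the chronological format 11/83 = 13.3% → the chronological format
Healthcare: Format B 793/1237 = 64.1%, the chronological format 1099/1483 = 74.1% → the chronological format
Retail: Format B 26/204 = 12.7%, the chronological format 77/311 = 24.8% → the chronological format
The chronological format has the higher rate in all 4 groups.

the chronological format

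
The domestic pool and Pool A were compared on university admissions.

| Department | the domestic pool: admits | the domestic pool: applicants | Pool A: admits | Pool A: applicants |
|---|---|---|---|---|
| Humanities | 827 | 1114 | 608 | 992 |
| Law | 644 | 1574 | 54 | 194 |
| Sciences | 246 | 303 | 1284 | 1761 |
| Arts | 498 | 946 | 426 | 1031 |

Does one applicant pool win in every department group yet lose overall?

Humanities: the domestic pool 827/1114 = 74.2%, Pool A 608/992 = 61.3% → the domestic pool
Law: the domestic pool 644/1574 = 40.9%, Pool A 54/194 = 27.8% → the domestic pool
Sciences: the domestic pool 246/303 = 81.2%, Pool A 1284/1761 = 72.9% → the domestic pool
Arts: the domestic pool 498/946 = 52.6%, Pool A 426/1031 = 41.3% → the domestic pool
Overall: the domestic pool 2215/3937 = 56.3%, Pool A 2372/3978 = 59.6% → Pool A
The domestic pool wins each department group but Pool A wins overall — the comparison reverses. The domestic pool's applicants skew toward Law, which has a lower base rate.

Yes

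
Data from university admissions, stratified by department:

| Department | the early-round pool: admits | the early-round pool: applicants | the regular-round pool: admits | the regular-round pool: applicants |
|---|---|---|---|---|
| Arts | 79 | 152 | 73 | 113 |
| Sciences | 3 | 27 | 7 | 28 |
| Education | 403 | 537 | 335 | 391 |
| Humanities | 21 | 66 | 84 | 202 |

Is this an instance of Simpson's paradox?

Arts: the early-round pool 79/152 = 52.0%, the regular-round pool 73/113 = 64.6% → the regular-round pool
Sciences: the early-round pool 3/27 = 11.1%, the regular-round pool 7/28 = 25.0% → the regular-round pool
Education: the early-round pool 403/537 = 75.0%, the regular-round pool 335/391 = 85.7% → the regular-round pool
Humanities: the early-round pool 21/66 = 31.8%, the regular-round pool 84/202 = 41.6% → the regular-round pool
Overall: the early-round pool 506/782 = 64.7%, the regular-round pool 499/734 = 68.0% → the regular-round pool
The regular-round pool wins overall and in every department group — no reversal.

No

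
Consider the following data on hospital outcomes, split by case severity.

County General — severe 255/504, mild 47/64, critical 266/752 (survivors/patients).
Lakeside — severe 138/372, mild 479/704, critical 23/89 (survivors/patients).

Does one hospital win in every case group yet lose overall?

Severe: County General 255/504 = 50.6%, Lakeside 138/372 = 37.1% → County General
Mild: County General 47/64 = 73.4%, Lakeside 479/704 = 68.0% → County General
Critical: County General 266/752 = 35.4%, Lakeside 23/89 = 25.8% → County General
Overall: County General 568/1320 = 43.0%, Lakeside 640/1165 = 54.9% → Lakeside
County General wins each case group but Lakeside wins overall — the comparison reverses. County General's patients skew toward critical, which has a lower base rate.

Yes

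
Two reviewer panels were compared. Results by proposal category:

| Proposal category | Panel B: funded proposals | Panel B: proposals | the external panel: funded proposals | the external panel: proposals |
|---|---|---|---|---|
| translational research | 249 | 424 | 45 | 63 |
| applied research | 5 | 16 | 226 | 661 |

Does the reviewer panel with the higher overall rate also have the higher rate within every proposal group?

Translational research: Panel B 249/424 = 58.7%, the external panel 45/63 = 71.4% → the external panel
Applied research: Panel B 5/16 = 31.2%, the external panel 226/661 = 34.2% → the external panel
Overall: Panel B 254/440 = 57.7%, the external panel 271/724 = 37.4% → Panel B
The external panel wins each proposal group but Panel B wins overall — the comparison reverses. The external panel's proposals skew toward applied research, which has a lower base rate.

No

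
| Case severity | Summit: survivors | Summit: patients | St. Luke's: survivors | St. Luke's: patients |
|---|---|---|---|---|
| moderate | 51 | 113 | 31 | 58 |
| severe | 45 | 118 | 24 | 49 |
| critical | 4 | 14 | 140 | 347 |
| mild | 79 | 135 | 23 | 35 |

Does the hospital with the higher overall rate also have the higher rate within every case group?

No

Moderate: Summit 51/113 = 45.1%, St. Luke's 31/58 = 53.4% → St. Luke's
Severe: Summit 45/118 = 38.1%, St. Luke's 24/49 = 49.0% → St. Luke's
Critical: Summit 4/14 = 28.6%, St. Luke's 140/347 = 40.3% → St. Luke's
Mild: Summit 79/135 = 58.5%, St. Luke's 23/35 = 65.7% → St. Luke's
Overall: Summit 179/380 = 47.1%, St. Luke's 218/489 = 44.6% → Summit
St. Luke's wins each case group but Summit wins overall — the comparison reverses. St. Luke's's patients skew toward critical, which has a lower base rate.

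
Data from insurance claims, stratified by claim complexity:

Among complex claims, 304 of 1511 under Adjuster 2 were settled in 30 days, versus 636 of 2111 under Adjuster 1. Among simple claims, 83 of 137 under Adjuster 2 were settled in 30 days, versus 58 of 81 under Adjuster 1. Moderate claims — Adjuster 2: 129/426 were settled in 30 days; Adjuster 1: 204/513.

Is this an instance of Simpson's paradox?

Complex: Adjuster 2 304/1511 = 20.1%, Adjuster 1 636/2111 = 30.1% → Adjuster 1
Simple: Adjuster 2 83/137 = 60.6%, Adjuster 1 58/81 = 71.6% → Adjuster 1
Moderate: Adjuster 2 129/426 = 30.3%, Adjuster 1 204/513 = 39.8% → Adjuster 1
Overall: Adjuster 2 516/2074 = 24.9%, Adjuster 1 898/2705 = 33.2% → Adjuster 1
Adjuster 1 wins overall and in every claim group — no reversal.

No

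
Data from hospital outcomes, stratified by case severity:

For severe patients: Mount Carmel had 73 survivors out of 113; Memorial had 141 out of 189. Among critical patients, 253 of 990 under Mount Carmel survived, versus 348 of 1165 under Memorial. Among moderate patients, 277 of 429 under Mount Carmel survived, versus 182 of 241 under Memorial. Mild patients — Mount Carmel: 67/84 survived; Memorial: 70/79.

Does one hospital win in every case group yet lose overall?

No

Severe: Mount Carmel 73/113 = 64.6%, Memorial 141/189 = 74.6% → Memorial
Critical: Mount Carmel 253/990 = 25.6%, Memorial 348/1165 = 29.9% → Memorial
Moderate: Mount Carmel 277/429 = 64.6%, Memorial 182/241 = 75.5% → Memorial
Mild: Mount Carmel 67/84 = 79.8%, Memorial 70/79 = 88.6% → Memorial
Overall: Mount Carmel 670/1616 = 41.5%, Memorial 741/1674 = 44.3% → Memorial
Memorial wins overall and in every case group — no reversal.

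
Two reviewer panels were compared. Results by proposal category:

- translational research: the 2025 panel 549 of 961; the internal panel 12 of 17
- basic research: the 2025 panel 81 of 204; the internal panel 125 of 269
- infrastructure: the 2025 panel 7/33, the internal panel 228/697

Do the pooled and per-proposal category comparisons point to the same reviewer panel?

Translational research: the 2025 panel 549/961 = 57.1%, the internal panel 12/17 = 70.6% → the internal panel
Basic research: the 2025 panel 81/204 = 39.7%, the internal panel 125/269 = 46.5% → the internal panel
Infrastructure: the 2025 panel 7/33 = 21.2%, the internal panel 228/697 = 32.7% → the internal panel
Overall: the 2025 panel 637/1198 = 53.2%, the internal panel 365/983 = 37.1% → the 2025 panel
The internal panel wins each proposal group but the 2025 panel wins overall — the comparison reverses. The internal panel's proposals skew toward infrastructure, which has a lower base rate.

No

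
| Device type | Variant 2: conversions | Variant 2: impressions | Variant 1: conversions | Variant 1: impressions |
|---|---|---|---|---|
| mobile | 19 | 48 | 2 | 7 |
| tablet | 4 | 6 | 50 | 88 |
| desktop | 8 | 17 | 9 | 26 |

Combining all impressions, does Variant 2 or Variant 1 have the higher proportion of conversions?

Variant 1

Mobile: Variant 2 19/48 = 39.6%, Variant 1 2/7 = 28.6% → Variant 2
Tablet: Variant 2 4/6 = 66.7%, Variant 1 50/88 = 56.8% → Variant 2
Desktop: Variant 2 8/17 = 47.1%, Variant 1 9/26 = 34.6% → Variant 2
Overall: Variant 2 31/71 = 43.7%, Variant 1 61/121 = 50.4% → Variant 1
(Variant 2 wins every device group but Variant 1 wins overall — Variant 2's impressions skew toward the low-rate mobile group.)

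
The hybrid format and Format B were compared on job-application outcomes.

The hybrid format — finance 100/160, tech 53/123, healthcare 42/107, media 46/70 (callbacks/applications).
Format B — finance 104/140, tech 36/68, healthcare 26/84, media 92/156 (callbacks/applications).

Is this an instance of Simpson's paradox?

No

Finance: the hybrid format 100/160 = 62.5%, Format B 104/140 = 74.3% → Format B
Tech: the hybrid format 53/123 = 43.1%, Format B 36/68 = 52.9% → Format B
Healthcare: the hybrid format 42/107 = 39.3%, Format B 26/84 = 31.0% → the hybrid format
Media: the hybrid format 46/70 = 65.7%, Format B 92/156 = 59.0% → the hybrid format
Overall: the hybrid format 241/460 = 52.4%, Format B 258/448 = 57.6% → Format B
Neither sweeps: the hybrid format wins 2 of 4 groups, Format B wins 2. Format B wins overall but not every group — no Simpson reversal.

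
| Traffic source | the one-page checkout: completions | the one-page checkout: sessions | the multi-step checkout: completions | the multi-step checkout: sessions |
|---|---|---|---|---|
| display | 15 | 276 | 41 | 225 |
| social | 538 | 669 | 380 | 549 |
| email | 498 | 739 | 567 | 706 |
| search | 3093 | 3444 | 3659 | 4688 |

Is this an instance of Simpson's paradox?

No

Display: the one-page checkout 15/276 = 5.4%, the multi-step checkout 41/225 = 18.2% → the multi-step checkout
Social: the one-page checkout 538/669 = 80.4%, the multi-step checkout 380/549 = 69.2% → the one-page checkout
Email: the one-page checkout 498/739 = 67.4%, the multi-step checkout 567/706 = 80.3% → the multi-step checkout
Search: the one-page checkout 3093/3444 = 89.8%, the multi-step checkout 3659/4688 = 78.1% → the one-page checkout
Overall: the one-page checkout 4144/5128 = 80.8%, the multi-step checkout 4647/6168 = 75.3% → the one-page checkout
Neither sweeps: the one-page checkout wins 2 of 4 groups, the multi-step checkout wins 2. The one-page checkout wins overall but not every group — no Simpson reversal.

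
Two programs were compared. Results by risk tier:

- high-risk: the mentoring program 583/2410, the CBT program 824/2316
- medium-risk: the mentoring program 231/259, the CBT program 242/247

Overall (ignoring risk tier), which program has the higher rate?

High-risk: the mentoring program 583/2410 = 24.2%, the CBT program 824/2316 = 35.6% → the CBT program
Medium-risk: the mentoring program 231/259 = 89.2%, the CBT program 242/247 = 98.0% → the CBT program
Overall: the mentoring program 814/2669 = 30.5%, the CBT program 1066/2563 = 41.6% → the CBT program

the CBT program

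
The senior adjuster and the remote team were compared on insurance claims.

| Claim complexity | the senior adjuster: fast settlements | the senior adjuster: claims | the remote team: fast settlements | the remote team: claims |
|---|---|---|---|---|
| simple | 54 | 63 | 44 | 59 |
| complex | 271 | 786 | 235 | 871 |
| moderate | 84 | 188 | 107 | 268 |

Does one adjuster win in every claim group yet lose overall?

No

Simple: the senior adjuster 54/63 = 85.7%, the remote team 44/59 = 74.6% → the senior adjuster
Complex: the senior adjuster 271/786 = 34.5%, the remote team 235/871 = 27.0% → the senior adjuster
Moderate: the senior adjuster 84/188 = 44.7%, the remote team 107/268 = 39.9% → the senior adjuster
Overall: the senior adjuster 409/1037 = 39.4%, the remote team 386/1198 = 32.2% → the senior adjuster
The senior adjuster wins overall and in every claim group — no reversal.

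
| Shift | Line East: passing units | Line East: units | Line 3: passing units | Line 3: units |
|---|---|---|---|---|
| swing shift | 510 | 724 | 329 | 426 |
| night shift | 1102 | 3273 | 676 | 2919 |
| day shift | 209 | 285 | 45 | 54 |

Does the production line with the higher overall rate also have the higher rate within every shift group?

No

Swing shift: Line East 510/724 = 70.4%, Line 3 329/426 = 77.2% → Line 3
Night shift: Line East 1102/3273 = 33.7%, Line 3 676/2919 = 23.2% → Line East
Day shift: Line East 209/285 = 73.3%, Line 3 45/54 = 83.3% → Line 3
Overall: Line East 1821/4282 = 42.5%, Line 3 1050/3399 = 30.9% → Line East
Neither sweeps: Line East wins 1 of 3 groups, Line 3 wins 2. Line East wins overall but not every group — no Simpson reversal.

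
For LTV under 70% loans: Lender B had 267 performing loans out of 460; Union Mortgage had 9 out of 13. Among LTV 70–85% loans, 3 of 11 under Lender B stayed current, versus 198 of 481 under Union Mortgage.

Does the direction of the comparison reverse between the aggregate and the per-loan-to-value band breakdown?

LTV under 70%: Lender B 267/460 = 58.0%, Union Mortgage 9/13 = 69.2% → Union Mortgage
LTV 70–85%: Lender B 3/11 = 27.3%, Union Mortgage 198/481 = 41.2% → Union Mortgage
Overall: Lender B 270/471 = 57.3%, Union Mortgage 207/494 = 41.9% → Lender B
Union Mortgage wins each loan-to-value group but Lender B wins overall — the comparison reverses. Union Mortgage's loans skew toward LTV 70–85%, which has a lower base rate.

Yes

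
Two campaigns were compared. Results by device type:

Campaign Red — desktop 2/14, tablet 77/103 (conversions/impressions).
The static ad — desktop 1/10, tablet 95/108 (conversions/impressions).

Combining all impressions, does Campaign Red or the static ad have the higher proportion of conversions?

Desktop: Campaign Red 2/14 = 14.3%, the static ad 1/10 = 10.0% → Campaign Red
Tablet: Campaign Red 77/103 = 74.8%, the static ad 95/108 = 88.0% → the static ad
Overall: Campaign Red 79/117 = 67.5%, the static ad 96/118 = 81.4% → the static ad
(Neither sweeps every device group, but the static ad has the higher pooled rate.)

the static ad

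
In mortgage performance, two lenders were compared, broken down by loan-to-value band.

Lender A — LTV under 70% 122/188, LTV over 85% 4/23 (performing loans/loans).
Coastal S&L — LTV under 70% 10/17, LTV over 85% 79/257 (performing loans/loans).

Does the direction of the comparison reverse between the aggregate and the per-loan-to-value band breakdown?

LTV under 70%: Lender A 122/188 = 64.9%, Coastal S&L 10/17 = 58.8% → Lender A
LTV over 85%: Lender A 4/23 = 17.4%, Coastal S&L 79/257 = 30.7% → Coastal S&L
Overall: Lender A 126/211 = 59.7%, Coastal S&L 89/274 = 32.5% → Lender A
Neither sweeps: Lender A wins 1 of 2 groups, Coastal S&L wins 1. Lender A wins overall but not every group — no Simpson reversal.

No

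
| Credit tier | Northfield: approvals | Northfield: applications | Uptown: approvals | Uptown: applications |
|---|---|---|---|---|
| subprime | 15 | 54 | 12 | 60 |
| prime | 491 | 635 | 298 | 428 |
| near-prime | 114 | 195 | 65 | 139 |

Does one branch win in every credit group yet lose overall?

Subprime: Northfield 15/54 = 27.8%, Uptown 12/60 = 20.0% → Northfield
Prime: Northfield 491/635 = 77.3%, Uptown 298/428 = 69.6% → Northfield
Near-prime: Northfield 114/195 = 58.5%, Uptown 65/139 = 46.8% → Northfield
Overall: Northfield 620/884 = 70.1%, Uptown 375/627 = 59.8% → Northfield
Northfield wins overall and in every credit group — no reversal.

No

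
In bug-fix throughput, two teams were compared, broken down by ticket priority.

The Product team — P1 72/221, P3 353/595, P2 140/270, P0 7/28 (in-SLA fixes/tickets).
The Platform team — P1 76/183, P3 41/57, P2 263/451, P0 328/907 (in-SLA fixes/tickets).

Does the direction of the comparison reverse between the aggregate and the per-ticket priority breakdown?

Yes

P1: the Product team 72/221 = 32.6%, the Platform team 76/183 = 41.5% → the Platform team
P3: the Product team 353/595 = 59.3%, the Platform team 41/57 = 71.9% → the Platform team
P2: the Product team 140/270 = 51.9%, the Platform team 263/451 = 58.3% → the Platform team
P0: the Product team 7/28 = 25.0%, the Platform team 328/907 = 36.2% → the Platform team
Overall: the Product team 572/1114 = 51.3%, the Platform team 708/1598 = 44.3% → the Product team
The Platform team wins each ticket group but the Product team wins overall — the comparison reverses. The Platform team's tickets skew toward P0, which has a lower base rate.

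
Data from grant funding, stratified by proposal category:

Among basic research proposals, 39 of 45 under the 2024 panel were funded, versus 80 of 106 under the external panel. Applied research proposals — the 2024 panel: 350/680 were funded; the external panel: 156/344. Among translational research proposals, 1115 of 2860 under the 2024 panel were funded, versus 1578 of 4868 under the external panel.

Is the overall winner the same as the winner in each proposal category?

Basic research: the 2024 panel 39/45 = 86.7%, the external panel 80/106 = 75.5% → the 2024 panel
Applied research: the 2024 panel 350/680 = 51.5%, the external panel 156/344 = 45.3% → the 2024 panel
Translational research: the 2024 panel 1115/2860 = 39.0%, the external panel 1578/4868 = 32.4% → the 2024 panel
Overall: the 2024 panel 1504/3585 = 42.0%, the external panel 1814/5318 = 34.1% → the 2024 panel
The 2024 panel wins overall and in every proposal group — no reversal.

Yes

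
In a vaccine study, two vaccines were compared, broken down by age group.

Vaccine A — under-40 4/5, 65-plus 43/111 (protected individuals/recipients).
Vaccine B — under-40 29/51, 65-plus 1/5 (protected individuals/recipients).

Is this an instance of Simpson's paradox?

Under-40: Vaccine A 4/5 = 80.0%, Vaccine B 29/51 = 56.9% → Vaccine A
65-plus: Vaccine A 43/111 = 38.7%, Vaccine B 1/5 = 20.0% → Vaccine A
Overall: Vaccine A 47/116 = 40.5%, Vaccine B 30/56 = 53.6% → Vaccine B
Vaccine A wins each age group but Vaccine B wins overall — the comparison reverses. Vaccine A's recipients skew toward 65-plus, which has a lower base rate.

Yes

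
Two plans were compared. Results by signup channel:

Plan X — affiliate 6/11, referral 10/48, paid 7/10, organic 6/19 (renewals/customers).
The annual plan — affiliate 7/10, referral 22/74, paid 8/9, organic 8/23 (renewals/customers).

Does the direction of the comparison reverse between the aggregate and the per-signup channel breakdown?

No

Affiliate: Plan X 6/11 = 54.5%, the annual plan 7/10 = 70.0% → the annual plan
Referral: Plan X 10/48 = 20.8%, the annual plan 22/74 = 29.7% → the annual plan
Paid: Plan X 7/10 = 70.0%, the annual plan 8/9 = 88.9% → the annual plan
Organic: Plan X 6/19 = 31.6%, the annual plan 8/23 = 34.8% → the annual plan
Overall: Plan X 29/88 = 33.0%, the annual plan 45/116 = 38.8% → the annual plan
The annual plan wins overall and in every signup group — no reversal.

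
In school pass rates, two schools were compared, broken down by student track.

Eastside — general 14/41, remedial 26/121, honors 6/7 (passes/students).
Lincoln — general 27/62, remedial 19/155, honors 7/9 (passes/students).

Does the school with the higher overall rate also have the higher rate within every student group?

General: Eastside 14/41 = 34.1%, Lincoln 27/62 = 43.5% → Lincoln
Remedial: Eastside 26/121 = 21.5%, Lincoln 19/155 = 12.3% → Eastside
Honors: Eastside 6/7 = 85.7%, Lincoln 7/9 = 77.8% → Eastside
Overall: Eastside 46/169 = 27.2%, Lincoln 53/226 = 23.5% → Eastside
Neither sweeps: Eastside wins 2 of 3 groups, Lincoln wins 1. Eastside wins overall but not every group — no Simpson reversal.

No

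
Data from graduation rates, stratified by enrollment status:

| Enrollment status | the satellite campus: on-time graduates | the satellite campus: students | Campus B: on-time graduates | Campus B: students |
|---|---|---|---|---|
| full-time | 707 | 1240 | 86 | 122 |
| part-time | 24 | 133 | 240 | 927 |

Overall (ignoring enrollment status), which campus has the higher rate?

the satellite campus

Full-time: the satellite campus 707/1240 = 57.0%, Campus B 86/122 = 70.5% → Campus B
Part-time: the satellite campus 24/133 = 18.0%, Campus B 240/927 = 25.9% → Campus B
Overall: the satellite campus 731/1373 = 53.2%, Campus B 326/1049 = 31.1% → the satellite campus
(Campus B wins every enrollment group but the satellite campus wins overall — Campus B's students skew toward the low-rate part-time group.)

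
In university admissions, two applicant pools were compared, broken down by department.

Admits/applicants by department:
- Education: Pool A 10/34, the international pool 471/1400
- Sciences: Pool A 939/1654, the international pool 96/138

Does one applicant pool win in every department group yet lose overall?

Education: Pool A 10/34 = 29.4%, the international pool 471/1400 = 33.6% → the international pool
Sciences: Pool A 939/1654 = 56.8%, the international pool 96/138 = 69.6% → the international pool
Overall: Pool A 949/1688 = 56.2%, the international pool 567/1538 = 36.9% → Pool A
The international pool wins each department group but Pool A wins overall — the comparison reverses. The international pool's applicants skew toward Education, which has a lower base rate.

Yes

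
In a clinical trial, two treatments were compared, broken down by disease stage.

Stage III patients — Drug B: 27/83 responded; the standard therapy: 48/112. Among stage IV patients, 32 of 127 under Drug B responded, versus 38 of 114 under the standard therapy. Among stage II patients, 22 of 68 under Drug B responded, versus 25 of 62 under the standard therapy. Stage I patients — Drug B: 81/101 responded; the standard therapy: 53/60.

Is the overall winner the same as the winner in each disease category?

Yes

Stage III: Drug B 27/83 = 32.5%, the standard therapy 48/112 = 42.9% → the standard therapy
Stage IV: Drug B 32/127 = 25.2%, the standard therapy 38/114 = 33.3% → the standard therapy
Stage II: Drug B 22/68 = 32.4%, the standard therapy 25/62 = 40.3% → the standard therapy
Stage I: Drug B 81/101 = 80.2%, the standard therapy 53/60 = 88.3% → the standard therapy
Overall: Drug B 162/379 = 42.7%, the standard therapy 164/348 = 47.1% → the standard therapy
The standard therapy wins overall and in every disease group — no reversal.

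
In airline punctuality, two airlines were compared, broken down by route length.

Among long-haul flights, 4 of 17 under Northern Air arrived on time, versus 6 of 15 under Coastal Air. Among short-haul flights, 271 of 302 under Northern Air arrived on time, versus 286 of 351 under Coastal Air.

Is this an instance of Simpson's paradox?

No

Long-haul: Northern Air 4/17 = 23.5%, Coastal Air 6/15 = 40.0% → Coastal Air
Short-haul: Northern Air 271/302 = 89.7%, Coastal Air 286/351 = 81.5% → Northern Air
Overall: Northern Air 275/319 = 86.2%, Coastal Air 292/366 = 79.8% → Northern Air
Neither sweeps: Northern Air wins 1 of 2 groups, Coastal Air wins 1. Northern Air wins overall but not every group — no Simpson reversal.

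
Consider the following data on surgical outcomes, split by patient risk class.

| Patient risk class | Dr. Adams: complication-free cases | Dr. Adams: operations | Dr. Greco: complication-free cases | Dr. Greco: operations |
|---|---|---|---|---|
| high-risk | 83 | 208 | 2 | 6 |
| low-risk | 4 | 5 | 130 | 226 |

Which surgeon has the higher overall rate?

High-risk: Dr. Adams 83/208 = 39.9%, Dr. Greco 2/6 = 33.3% → Dr. Adams
Low-risk: Dr. Adams 4/5 = 80.0%, Dr. Greco 130/226 = 57.5% → Dr. Adams
Overall: Dr. Adams 87/213 = 40.8%, Dr. Greco 132/232 = 56.9% → Dr. Greco
(Dr. Adams wins every patient risk group but Dr. Greco wins overall — Dr. Adams's operations skew toward the low-rate high-risk group.)

Dr. Greco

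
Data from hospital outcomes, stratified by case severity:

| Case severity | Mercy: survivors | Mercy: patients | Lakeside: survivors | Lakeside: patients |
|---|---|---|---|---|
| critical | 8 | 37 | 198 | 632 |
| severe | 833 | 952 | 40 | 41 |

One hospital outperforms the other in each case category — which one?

Lakeside

Critical: Mercy 8/37 = 21.6%, Lakeside 198/632 = 31.3% → Lakeside
Severe: Mercy 833/952 = 87.5%, Lakeside 40/41 = 97.6% → Lakeside
Lakeside has the higher rate in both groups.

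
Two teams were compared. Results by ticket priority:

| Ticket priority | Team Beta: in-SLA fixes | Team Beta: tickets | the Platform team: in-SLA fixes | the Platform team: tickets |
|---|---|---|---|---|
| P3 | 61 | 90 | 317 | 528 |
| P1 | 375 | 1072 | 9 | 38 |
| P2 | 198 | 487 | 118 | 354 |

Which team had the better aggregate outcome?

the Platform team

P3: Team Beta 61/90 = 67.8%, the Platform team 317/528 = 60.0% → Team Beta
P1: Team Beta 375/1072 = 35.0%, the Platform team 9/38 = 23.7% → Team Beta
P2: Team Beta 198/487 = 40.7%, the Platform team 118/354 = 33.3% → Team Beta
Overall: Team Beta 634/1649 = 38.4%, the Platform team 444/920 = 48.3% → the Platform team
(Team Beta wins every ticket group but the Platform team wins overall — Team Beta's tickets skew toward the low-rate P1 group.)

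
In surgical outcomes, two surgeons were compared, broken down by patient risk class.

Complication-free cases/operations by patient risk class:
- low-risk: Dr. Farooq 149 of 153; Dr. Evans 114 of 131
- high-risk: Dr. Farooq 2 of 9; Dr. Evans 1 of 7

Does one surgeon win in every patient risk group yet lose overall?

No

Low-risk: Dr. Farooq 149/153 = 97.4%, Dr. Evans 114/131 = 87.0% → Dr. Farooq
High-risk: Dr. Farooq 2/9 = 22.2%, Dr. Evans 1/7 = 14.3% → Dr. Farooq
Overall: Dr. Farooq 151/162 = 93.2%, Dr. Evans 115/138 = 83.3% → Dr. Farooq
Dr. Farooq wins overall and in every patient risk group — no reversal.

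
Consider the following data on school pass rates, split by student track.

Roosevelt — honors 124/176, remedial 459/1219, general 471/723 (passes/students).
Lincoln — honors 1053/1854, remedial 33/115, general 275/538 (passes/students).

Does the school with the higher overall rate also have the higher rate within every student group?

No

Honors: Roosevelt 124/176 = 70.5%, Lincoln 1053/1854 = 56.8% → Roosevelt
Remedial: Roosevelt 459/1219 = 37.7%, Lincoln 33/115 = 28.7% → Roosevelt
General: Roosevelt 471/723 = 65.1%, Lincoln 275/538 = 51.1% → Roosevelt
Overall: Roosevelt 1054/2118 = 49.8%, Lincoln 1361/2507 = 54.3% → Lincoln
Roosevelt wins each student group but Lincoln wins overall — the comparison reverses. Roosevelt's students skew toward remedial, which has a lower base rate.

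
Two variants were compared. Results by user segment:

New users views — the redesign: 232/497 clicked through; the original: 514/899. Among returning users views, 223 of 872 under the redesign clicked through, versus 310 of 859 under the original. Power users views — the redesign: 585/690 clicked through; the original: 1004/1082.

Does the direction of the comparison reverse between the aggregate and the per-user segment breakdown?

No

New users: the redesign 232/497 = 46.7%, the original 514/899 = 57.2% → the original
Returning users: the redesign 223/872 = 25.6%, the original 310/859 = 36.1% → the original
Power users: the redesign 585/690 = 84.8%, the original 1004/1082 = 92.8% → the original
Overall: the redesign 1040/2059 = 50.5%, the original 1828/2840 = 64.4% → the original
The original wins overall and in every user group — no reversal.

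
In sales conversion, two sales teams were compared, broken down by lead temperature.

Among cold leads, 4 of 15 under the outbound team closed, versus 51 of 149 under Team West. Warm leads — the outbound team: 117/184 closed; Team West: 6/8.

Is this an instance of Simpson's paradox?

Cold: the outbound team 4/15 = 26.7%, Team West 51/149 = 34.2% → Team West
Warm: the outbound team 117/184 = 63.6%, Team West 6/8 = 75.0% → Team West
Overall: the outbound team 121/199 = 60.8%, Team West 57/157 = 36.3% → the outbound team
Team West wins each lead group but the outbound team wins overall — the comparison reverses. Team West's leads skew toward cold, which has a lower base rate.

Yes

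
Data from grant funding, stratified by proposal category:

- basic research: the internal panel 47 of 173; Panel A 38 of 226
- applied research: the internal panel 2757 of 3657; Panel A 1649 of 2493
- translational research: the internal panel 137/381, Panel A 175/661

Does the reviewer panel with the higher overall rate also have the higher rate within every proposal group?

Basic research: the internal panel 47/173 = 27.2%, Panel A 38/226 = 16.8% → the internal panel
Applied research: the internal panel 2757/3657 = 75.4%, Panel A 1649/2493 = 66.1% → the internal panel
Translational research: the internal panel 137/381 = 36.0%, Panel A 175/661 = 26.5% → the internal panel
Overall: the internal panel 2941/4211 = 69.8%, Panel A 1862/3380 = 55.1% → the internal panel
The internal panel wins overall and in every proposal group — no reversal.

Yes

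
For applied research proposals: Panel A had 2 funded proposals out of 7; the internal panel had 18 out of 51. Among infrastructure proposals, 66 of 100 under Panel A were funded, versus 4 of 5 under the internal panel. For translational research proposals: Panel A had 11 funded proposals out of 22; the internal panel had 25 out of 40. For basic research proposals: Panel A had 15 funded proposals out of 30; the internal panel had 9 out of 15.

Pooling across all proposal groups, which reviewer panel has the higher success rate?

Applied research: Panel A 2/7 = 28.6%, the internal panel 18/51 = 35.3% → the internal panel
Infrastructure: Panel A 66/100 = 66.0%, the internal panel 4/5 = 80.0% → the internal panel
Translational research: Panel A 11/22 = 50.0%, the internal panel 25/40 = 62.5% → the internal panel
Basic research: Panel A 15/30 = 50.0%, the internal panel 9/15 = 60.0% → the internal panel
Overall: Panel A 94/159 = 59.1%, the internal panel 56/111 = 50.5% → Panel A
(The internal panel wins every proposal group but Panel A wins overall — the internal panel's proposals skew toward the low-rate applied research group.)

Panel A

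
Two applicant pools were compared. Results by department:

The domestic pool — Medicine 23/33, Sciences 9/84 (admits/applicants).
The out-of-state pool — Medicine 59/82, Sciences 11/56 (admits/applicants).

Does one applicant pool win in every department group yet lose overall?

No

Medicine: the domestic pool 23/33 = 69.7%, the out-of-state pool 59/82 = 72.0% → the out-of-state pool
Sciences: the domestic pool 9/84 = 10.7%, the out-of-state pool 11/56 = 19.6% → the out-of-state pool
Overall: the domestic pool 32/117 = 27.4%, the out-of-state pool 70/138 = 50.7% → the out-of-state pool
The out-of-state pool wins overall and in every department group — no reversal.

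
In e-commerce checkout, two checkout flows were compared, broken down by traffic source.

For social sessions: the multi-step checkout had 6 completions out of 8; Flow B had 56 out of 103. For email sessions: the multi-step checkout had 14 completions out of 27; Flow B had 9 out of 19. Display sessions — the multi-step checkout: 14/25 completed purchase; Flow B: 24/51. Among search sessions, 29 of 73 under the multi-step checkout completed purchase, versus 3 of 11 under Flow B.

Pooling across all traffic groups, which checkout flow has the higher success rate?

Flow B

Social: the multi-step checkout 6/8 = 75.0%, Flow B 56/103 = 54.4% → the multi-step checkout
Email: the multi-step checkout 14/27 = 51.9%, Flow B 9/19 = 47.4% → the multi-step checkout
Display: the multi-step checkout 14/25 = 56.0%, Flow B 24/51 = 47.1% → the multi-step checkout
Search: the multi-step checkout 29/73 = 39.7%, Flow B 3/11 = 27.3% → the multi-step checkout
Overall: the multi-step checkout 63/133 = 47.4%, Flow B 92/184 = 50.0% → Flow B
(The multi-step checkout wins every traffic group but Flow B wins overall — the multi-step checkout's sessions skew toward the low-rate search group.)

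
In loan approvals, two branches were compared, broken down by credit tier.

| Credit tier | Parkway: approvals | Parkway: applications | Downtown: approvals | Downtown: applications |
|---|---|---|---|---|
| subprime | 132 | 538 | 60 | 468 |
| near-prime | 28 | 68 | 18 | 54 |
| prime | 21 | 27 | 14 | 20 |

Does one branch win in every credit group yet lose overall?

Subprime: Parkway 132/538 = 24.5%, Downtown 60/468 = 12.8% → Parkway
Near-prime: Parkway 28/68 = 41.2%, Downtown 18/54 = 33.3% → Parkway
Prime: Parkway 21/27 = 77.8%, Downtown 14/20 = 70.0% → Parkway
Overall: Parkway 181/633 = 28.6%, Downtown 92/542 = 17.0% → Parkway
Parkway wins overall and in every credit group — no reversal.

No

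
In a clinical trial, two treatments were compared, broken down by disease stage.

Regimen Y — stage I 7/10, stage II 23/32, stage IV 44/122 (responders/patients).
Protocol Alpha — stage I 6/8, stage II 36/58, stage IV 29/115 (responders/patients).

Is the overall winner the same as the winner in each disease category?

Stage I: Regimen Y 7/10 = 70.0%, Protocol Alpha 6/8 = 75.0% → Protocol Alpha
Stage II: Regimen Y 23/32 = 71.9%, Protocol Alpha 36/58 = 62.1% → Regimen Y
Stage IV: Regimen Y 44/122 = 36.1%, Protocol Alpha 29/115 = 25.2% → Regimen Y
Overall: Regimen Y 74/164 = 45.1%, Protocol Alpha 71/181 = 39.2% → Regimen Y
Neither sweeps: Regimen Y wins 2 of 3 groups, Protocol Alpha wins 1. Regimen Y wins overall but not every group — no Simpson reversal.

No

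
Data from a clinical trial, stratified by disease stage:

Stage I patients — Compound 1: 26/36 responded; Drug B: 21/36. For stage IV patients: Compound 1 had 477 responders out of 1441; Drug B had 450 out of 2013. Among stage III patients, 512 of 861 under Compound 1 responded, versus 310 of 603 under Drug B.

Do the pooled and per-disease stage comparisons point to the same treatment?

Yes

Stage I: Compound 1 26/36 = 72.2%, Drug B 21/36 = 58.3% → Compound 1
Stage IV: Compound 1 477/1441 = 33.1%, Drug B 450/2013 = 22.4% → Compound 1
Stage III: Compound 1 512/861 = 59.5%, Drug B 310/603 = 51.4% → Compound 1
Overall: Compound 1 1015/2338 = 43.4%, Drug B 781/2652 = 29.4% → Compound 1
Compound 1 wins overall and in every disease group — no reversal.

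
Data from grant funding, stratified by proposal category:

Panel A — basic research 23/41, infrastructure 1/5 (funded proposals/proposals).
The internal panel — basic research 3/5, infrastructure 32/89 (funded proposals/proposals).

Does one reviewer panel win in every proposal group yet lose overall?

Basic research: Panel A 23/41 = 56.1%, the internal panel 3/5 = 60.0% → the internal panel
Infrastructure: Panel A 1/5 = 20.0%, the internal panel 32/89 = 36.0% → the internal panel
Overall: Panel A 24/46 = 52.2%, the internal panel 35/94 = 37.2% → Panel A
The internal panel wins each proposal group but Panel A wins overall — the comparison reverses. The internal panel's proposals skew toward infrastructure, which has a lower base rate.

Yes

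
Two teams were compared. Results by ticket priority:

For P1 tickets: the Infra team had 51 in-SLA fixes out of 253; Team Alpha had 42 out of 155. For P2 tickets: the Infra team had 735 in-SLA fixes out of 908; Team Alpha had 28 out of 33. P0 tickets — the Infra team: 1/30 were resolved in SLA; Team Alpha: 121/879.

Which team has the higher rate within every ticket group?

Team Alpha

P1: the Infra team 51/253 = 20.2%, Team Alpha 42/155 = 27.1% → Team Alpha
P2: the Infra team 735/908 = 80.9%, Team Alpha 28/33 = 84.8% → Team Alpha
P0: the Infra team 1/30 = 3.3%, Team Alpha 121/879 = 13.8% → Team Alpha
Team Alpha has the higher rate in all 3 groups.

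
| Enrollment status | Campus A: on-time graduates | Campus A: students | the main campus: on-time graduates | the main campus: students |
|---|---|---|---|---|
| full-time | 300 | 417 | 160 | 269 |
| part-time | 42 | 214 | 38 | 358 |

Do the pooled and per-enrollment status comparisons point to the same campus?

Yes

Full-time: Campus A 300/417 = 71.9%, the main campus 160/269 = 59.5% → Campus A
Part-time: Campus A 42/214 = 19.6%, the main campus 38/358 = 10.6% → Campus A
Overall: Campus A 342/631 = 54.2%, the main campus 198/627 = 31.6% → Campus A
Campus A wins overall and in every enrollment group — no reversal.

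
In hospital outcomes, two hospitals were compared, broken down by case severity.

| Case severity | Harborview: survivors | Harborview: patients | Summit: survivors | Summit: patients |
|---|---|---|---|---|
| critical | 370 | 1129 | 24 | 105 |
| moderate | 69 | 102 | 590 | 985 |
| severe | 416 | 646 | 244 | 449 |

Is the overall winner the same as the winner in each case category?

No

Critical: Harborview 370/1129 = 32.8%, Summit 24/105 = 22.9% → Harborview
Moderate: Harborview 69/102 = 67.6%, Summit 590/985 = 59.9% → Harborview
Severe: Harborview 416/646 = 64.4%, Summit 244/449 = 54.3% → Harborview
Overall: Harborview 855/1877 = 45.6%, Summit 858/1539 = 55.8% → Summit
Harborview wins each case group but Summit wins overall — the comparison reverses. Harborview's patients skew toward critical, which has a lower base rate.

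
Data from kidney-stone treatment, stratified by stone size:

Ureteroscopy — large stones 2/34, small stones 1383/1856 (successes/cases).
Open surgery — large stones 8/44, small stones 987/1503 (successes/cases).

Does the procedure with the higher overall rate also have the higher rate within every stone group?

No

Large stones: ureteroscopy 2/34 = 5.9%, open surgery 8/44 = 18.2% → open surgery
Small stones: ureteroscopy 1383/1856 = 74.5%, open surgery 987/1503 = 65.7% → ureteroscopy
Overall: ureteroscopy 1385/1890 = 73.3%, open surgery 995/1547 = 64.3% → ureteroscopy
Neither sweeps: ureteroscopy wins 1 of 2 groups, open surgery wins 1. Ureteroscopy wins overall but not every group — no Simpson reversal.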